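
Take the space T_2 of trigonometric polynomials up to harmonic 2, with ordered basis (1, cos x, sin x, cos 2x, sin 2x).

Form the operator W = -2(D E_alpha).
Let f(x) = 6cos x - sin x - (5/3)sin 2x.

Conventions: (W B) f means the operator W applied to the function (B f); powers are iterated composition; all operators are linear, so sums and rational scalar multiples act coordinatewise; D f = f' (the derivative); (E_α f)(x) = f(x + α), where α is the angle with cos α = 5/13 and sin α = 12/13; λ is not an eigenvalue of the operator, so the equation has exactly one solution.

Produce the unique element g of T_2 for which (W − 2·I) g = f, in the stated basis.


the image equals g(x) = -(11/4)cos x - (29/4)sin x + (119/219)cos 2x - (71/438)sin 2x

write g with unknown coordinates in the stated basis and equate coefficients in (W − 2·I) g = f
solving from the highest basis element down gives g = -(11/4)cos x - (29/4)sin x + (119/219)cos 2x - (71/438)sin 2x
check: W g = (1/2)cos x - (31/2)sin x + (238/219)cos 2x - (436/219)sin 2x
so W g − 2·g = 6cos x - sin x - (5/3)sin 2x = f ✓


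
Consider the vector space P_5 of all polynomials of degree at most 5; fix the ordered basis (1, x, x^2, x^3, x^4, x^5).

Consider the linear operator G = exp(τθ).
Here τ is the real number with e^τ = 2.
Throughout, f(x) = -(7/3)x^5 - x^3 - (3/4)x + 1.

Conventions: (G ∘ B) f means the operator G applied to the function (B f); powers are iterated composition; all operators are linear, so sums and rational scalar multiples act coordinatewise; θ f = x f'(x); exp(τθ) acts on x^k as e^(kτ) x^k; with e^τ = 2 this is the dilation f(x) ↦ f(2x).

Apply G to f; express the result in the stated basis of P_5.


exp(τθ) x^k = e^(kτ) x^k; with e^τ = 2 this sends x^k to 2^k x^k
x ↦ 2 x
x^3 ↦ 8 x^3
x^5 ↦ 32 x^5
applying this coordinatewise to f: exp(τθ) f = -(224/3)x^5 - 8x^3 - (3/2)x + 1

g(x) = -(224/3)x^5 - 8x^3 - (3/2)x + 1


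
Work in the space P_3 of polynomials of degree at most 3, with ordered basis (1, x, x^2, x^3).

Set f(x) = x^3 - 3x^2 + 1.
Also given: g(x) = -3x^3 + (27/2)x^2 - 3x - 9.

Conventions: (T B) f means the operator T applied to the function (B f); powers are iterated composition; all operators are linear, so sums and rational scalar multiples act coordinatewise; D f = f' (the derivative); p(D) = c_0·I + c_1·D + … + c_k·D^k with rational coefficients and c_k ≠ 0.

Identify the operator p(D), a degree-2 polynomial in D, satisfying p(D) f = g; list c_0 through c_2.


D^0 f = x^3 - 3x^2 + 1
D^1 f = 3x^2 - 6x
D^2 f = 6x - 6
matching coefficients of g against c_0 f + c_1 Df + … from the top degree down determines the c_i
solution: c_0 = -3, c_1 = 3/2, c_2 = 1

p(D) = -3·I + (3/2)·D + D^2, i.e. c_0 = -3, c_1 = 3/2, c_2 = 1


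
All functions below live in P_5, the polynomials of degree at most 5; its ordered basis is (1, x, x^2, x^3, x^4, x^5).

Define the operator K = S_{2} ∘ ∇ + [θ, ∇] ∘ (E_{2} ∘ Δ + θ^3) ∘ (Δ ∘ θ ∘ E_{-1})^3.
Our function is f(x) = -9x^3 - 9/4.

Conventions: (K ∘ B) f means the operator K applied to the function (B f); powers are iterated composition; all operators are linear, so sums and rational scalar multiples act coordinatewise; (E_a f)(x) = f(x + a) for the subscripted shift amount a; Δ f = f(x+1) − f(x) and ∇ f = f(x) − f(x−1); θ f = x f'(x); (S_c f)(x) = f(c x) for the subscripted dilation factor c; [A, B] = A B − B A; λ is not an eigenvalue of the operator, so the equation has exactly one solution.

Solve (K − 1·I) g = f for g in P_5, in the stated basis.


the result is g(x) = 9x^3 + 108x^2 + 378x + 1125/4

write g with unknown coordinates in the stated basis and equate coefficients in (K − 1·I) g = f
solving from the highest basis element down gives g = 9x^3 + 108x^2 + 378x + 1125/4
check: K g = 108x^2 + 378x + 279
so K g − 1·g = -9x^3 - 9/4 = f ✓


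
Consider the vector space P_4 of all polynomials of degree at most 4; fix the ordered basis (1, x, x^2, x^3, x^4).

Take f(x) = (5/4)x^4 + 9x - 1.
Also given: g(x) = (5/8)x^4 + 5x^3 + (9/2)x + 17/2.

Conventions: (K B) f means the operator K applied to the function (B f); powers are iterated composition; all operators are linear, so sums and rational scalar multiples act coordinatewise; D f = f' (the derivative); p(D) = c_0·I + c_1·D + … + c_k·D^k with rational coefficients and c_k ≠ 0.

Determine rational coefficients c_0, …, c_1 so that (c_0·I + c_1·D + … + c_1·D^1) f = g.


p(D) = (1/2)·I + D, i.e. c_0 = 1/2, c_1 = 1

D^0 f = (5/4)x^4 + 9x - 1
D^1 f = 5x^3 + 9
matching coefficients of g against c_0 f + c_1 Df + … from the top degree down determines the c_i
solution: c_0 = 1/2, c_1 = 1


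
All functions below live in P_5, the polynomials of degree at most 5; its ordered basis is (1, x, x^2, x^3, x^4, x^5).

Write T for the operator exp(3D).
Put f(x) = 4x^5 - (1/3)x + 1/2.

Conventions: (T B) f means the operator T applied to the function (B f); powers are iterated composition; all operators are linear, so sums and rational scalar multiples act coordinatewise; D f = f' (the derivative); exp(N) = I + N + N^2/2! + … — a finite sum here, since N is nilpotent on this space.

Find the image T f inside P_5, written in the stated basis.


order-1 term: 60x^4 - 1
order-2 term: 360x^3
order-3 term: 1080x^2
order-4 term: 1620x
order-5 term: 972
the series for exp(3D) f terminates at order 5
exp(3D) f = 4x^5 + 60x^4 + 360x^3 + 1080x^2 + (4859/3)x + 1943/2

g(x) = 4x^5 + 60x^4 + 360x^3 + 1080x^2 + (4859/3)x + 1943/2


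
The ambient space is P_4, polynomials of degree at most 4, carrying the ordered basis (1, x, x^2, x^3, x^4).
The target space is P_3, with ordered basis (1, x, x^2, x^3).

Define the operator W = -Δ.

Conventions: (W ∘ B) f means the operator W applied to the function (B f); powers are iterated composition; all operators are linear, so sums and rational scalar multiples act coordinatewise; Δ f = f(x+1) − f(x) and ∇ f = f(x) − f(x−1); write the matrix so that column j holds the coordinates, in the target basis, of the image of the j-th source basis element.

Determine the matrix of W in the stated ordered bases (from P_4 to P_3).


the matrix is [[0, -1, -1, -1, -1]; [0, 0, -2, -3, -4]; [0, 0, 0, -3, -6]; [0, 0, 0, 0, -4]] (rows listed top to bottom)

image of 1: 0
image of x: -1
image of x^2: -2x - 1
image of x^3: -3x^2 - 3x - 1
image of x^4: -4x^3 - 6x^2 - 4x - 1
each image's coordinates form column j of the matrix


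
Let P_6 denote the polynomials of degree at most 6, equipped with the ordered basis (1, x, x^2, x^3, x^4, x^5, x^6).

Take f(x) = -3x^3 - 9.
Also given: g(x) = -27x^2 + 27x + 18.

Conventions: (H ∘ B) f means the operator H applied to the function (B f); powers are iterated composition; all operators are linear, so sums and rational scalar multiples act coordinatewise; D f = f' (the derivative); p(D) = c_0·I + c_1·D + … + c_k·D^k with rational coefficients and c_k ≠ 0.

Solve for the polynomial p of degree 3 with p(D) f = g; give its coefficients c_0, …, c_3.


D^0 f = -3x^3 - 9
D^1 f = -9x^2
D^2 f = -18x
D^3 f = -18
matching coefficients of g against c_0 f + c_1 Df + … from the top degree down determines the c_i
solution: c_0 = 0, c_1 = 3, c_2 = -3/2, c_3 = -1

c_0 = 0, c_1 = 3, c_2 = -3/2, c_3 = -1


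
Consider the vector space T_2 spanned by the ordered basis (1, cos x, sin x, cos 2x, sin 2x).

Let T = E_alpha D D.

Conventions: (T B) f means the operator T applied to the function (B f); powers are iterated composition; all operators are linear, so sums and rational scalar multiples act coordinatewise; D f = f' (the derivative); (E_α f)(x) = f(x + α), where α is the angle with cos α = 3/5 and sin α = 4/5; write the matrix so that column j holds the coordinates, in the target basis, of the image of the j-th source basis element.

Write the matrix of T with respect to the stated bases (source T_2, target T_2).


the matrix is [[0, 0, 0, 0, 0]; [0, -3/5, -4/5, 0, 0]; [0, 4/5, -3/5, 0, 0]; [0, 0, 0, 28/25, -96/25]; [0, 0, 0, 96/25, 28/25]] (rows listed top to bottom)

image of 1: 0
image of cos x: -(3/5)cos x + (4/5)sin x
image of sin x: -(4/5)cos x - (3/5)sin x
image of cos 2x: (28/25)cos 2x + (96/25)sin 2x
image of sin 2x: -(96/25)cos 2x + (28/25)sin 2x
each image's coordinates form column j of the matrix


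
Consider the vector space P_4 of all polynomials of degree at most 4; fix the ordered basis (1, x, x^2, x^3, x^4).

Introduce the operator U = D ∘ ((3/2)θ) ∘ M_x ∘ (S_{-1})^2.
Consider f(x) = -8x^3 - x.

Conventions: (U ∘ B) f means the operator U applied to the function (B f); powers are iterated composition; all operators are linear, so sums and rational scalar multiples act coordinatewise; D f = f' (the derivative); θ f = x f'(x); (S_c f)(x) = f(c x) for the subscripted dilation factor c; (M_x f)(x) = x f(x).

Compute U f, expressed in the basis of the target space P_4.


S_{-1} f = 8x^3 + x
S_{-1} S_{-1} f = -8x^3 - x
M_x (S_{-1})^2 f = -8x^4 - x^2
θ M_x (S_{-1})^2 f = -32x^4 - 2x^2
((3/2)θ) M_x (S_{-1})^2 f = -48x^4 - 3x^2
D (((3/2)θ) ∘ M_x) (S_{-1})^2 f = -192x^3 - 6x

the result is g(x) = -192x^3 - 6x


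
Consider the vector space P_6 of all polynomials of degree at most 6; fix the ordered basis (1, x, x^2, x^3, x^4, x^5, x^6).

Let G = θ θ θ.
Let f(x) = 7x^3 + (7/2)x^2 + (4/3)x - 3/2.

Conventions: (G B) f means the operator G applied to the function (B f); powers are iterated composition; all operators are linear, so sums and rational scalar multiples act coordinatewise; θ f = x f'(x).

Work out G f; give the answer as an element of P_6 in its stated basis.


the image equals g(x) = 189x^3 + 28x^2 + (4/3)x

θ f = 21x^3 + 7x^2 + (4/3)x
θ θ f = 63x^3 + 14x^2 + (4/3)x
θ θ θ f = 189x^3 + 28x^2 + (4/3)x


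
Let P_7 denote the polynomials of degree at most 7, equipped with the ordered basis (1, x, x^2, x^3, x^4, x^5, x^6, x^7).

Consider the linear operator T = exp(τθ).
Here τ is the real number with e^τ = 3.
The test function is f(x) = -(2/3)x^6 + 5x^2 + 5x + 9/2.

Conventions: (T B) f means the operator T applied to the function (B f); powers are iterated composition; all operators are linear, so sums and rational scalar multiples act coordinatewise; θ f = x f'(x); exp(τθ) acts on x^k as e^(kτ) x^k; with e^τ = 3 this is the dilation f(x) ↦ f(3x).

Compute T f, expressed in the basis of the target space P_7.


exp(τθ) x^k = e^(kτ) x^k; with e^τ = 3 this sends x^k to 3^k x^k
x ↦ 3 x
x^2 ↦ 9 x^2
x^6 ↦ 729 x^6
applying this coordinatewise to f: exp(τθ) f = -486x^6 + 45x^2 + 15x + 9/2

g(x) = -486x^6 + 45x^2 + 15x + 9/2


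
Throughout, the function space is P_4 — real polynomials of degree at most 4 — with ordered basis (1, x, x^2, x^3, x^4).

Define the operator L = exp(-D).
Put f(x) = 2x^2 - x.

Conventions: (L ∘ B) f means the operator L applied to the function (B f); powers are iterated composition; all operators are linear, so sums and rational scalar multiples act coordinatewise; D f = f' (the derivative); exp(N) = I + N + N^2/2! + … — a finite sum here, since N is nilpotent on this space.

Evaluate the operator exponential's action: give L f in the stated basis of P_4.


order-1 term: -4x + 1
order-2 term: 2
the series for exp(-D) f terminates at order 2
exp(-D) f = 2x^2 - 5x + 3

the image equals g(x) = 2x^2 - 5x + 3


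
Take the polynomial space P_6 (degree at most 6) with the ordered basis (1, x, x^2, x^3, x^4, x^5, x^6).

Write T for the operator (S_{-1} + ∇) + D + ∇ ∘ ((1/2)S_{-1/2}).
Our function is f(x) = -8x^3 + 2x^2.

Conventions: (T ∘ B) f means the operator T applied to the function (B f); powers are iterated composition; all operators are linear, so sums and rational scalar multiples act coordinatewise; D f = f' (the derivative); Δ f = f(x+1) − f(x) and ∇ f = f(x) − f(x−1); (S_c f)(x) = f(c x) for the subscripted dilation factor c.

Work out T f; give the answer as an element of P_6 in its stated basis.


S_{-1} f = 8x^3 + 2x^2
∇ f = -24x^2 + 28x - 10
(S_{-1} + ∇) f = 8x^3 - 22x^2 + 28x - 10
D f = -24x^2 + 4x
S_{-1/2} f = x^3 + (1/2)x^2
((1/2)S_{-1/2}) f = (1/2)x^3 + (1/4)x^2
∇ ((1/2)S_{-1/2}) f = (3/2)x^2 - x + 1/4
((S_{-1} + ∇) + D + ∇ ∘ ((1/2)S_{-1/2})) f = 8x^3 - (89/2)x^2 + 31x - 39/4

the result is g(x) = 8x^3 - (89/2)x^2 + 31x - 39/4


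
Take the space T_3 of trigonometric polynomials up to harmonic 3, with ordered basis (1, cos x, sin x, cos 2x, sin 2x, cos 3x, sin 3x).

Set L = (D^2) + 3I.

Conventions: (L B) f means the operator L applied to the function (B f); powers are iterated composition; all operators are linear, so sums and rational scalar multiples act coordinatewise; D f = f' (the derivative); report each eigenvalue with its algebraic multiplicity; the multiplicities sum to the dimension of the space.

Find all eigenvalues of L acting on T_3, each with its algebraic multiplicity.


λ = -6 (multiplicity 2), λ = -1 (multiplicity 2), λ = 2 (multiplicity 2), λ = 3 (multiplicity 1)

image of 1: 3
image of cos x: 2cos x
image of sin x: 2sin x
image of cos 2x: -cos 2x
image of sin 2x: -sin 2x
image of cos 3x: -6cos 3x
image of sin 3x: -6sin 3x
the matrix is diagonal; its diagonal is (3, 2, 2, -1, -1, -6, -6)
for a triangular matrix the eigenvalues are the diagonal entries, with algebraic multiplicity their repetition count


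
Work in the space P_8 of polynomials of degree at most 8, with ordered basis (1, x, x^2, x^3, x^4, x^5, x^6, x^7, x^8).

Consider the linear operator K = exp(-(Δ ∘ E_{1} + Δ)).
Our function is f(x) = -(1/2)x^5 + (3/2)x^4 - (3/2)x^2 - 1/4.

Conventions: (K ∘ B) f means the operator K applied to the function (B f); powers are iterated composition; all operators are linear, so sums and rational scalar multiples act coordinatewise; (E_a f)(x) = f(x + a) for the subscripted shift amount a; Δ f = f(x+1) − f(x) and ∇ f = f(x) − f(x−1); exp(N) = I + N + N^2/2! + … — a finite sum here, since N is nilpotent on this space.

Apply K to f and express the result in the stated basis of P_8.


g(x) = -(1/2)x^5 + (13/2)x^4 - 12x^3 - (83/2)x^2 + 14x + 223/4

order-1 term: 5x^4 + 8x^3 + 4x^2 - 2x - 2
order-2 term: -20x^3 - 84x^2 - 136x - 78
order-3 term: 40x^2 + 192x + 256
order-4 term: -40x - 136
order-5 term: 16
the series for exp(-(Δ ∘ E_{1} + Δ)) f terminates at order 5
exp(-(Δ ∘ E_{1} + Δ)) f = -(1/2)x^5 + (13/2)x^4 - 12x^3 - (83/2)x^2 + 14x + 223/4


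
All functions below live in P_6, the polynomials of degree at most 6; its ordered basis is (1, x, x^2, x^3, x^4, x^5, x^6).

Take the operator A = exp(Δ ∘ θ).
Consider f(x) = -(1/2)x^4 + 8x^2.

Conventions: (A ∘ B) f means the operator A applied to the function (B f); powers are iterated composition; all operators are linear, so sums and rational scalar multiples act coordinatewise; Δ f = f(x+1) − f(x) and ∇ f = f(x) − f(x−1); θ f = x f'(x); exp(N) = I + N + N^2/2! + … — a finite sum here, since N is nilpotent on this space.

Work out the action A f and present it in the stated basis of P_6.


g(x) = -(1/2)x^4 - 8x^3 - 40x^2 - 84x - 54

order-1 term: -8x^3 - 12x^2 + 24x + 14
order-2 term: -36x^2 - 60x - 12
order-3 term: -48x - 44
order-4 term: -12
the series for exp(Δ ∘ θ) f terminates at order 4
exp(Δ ∘ θ) f = -(1/2)x^4 - 8x^3 - 40x^2 - 84x - 54


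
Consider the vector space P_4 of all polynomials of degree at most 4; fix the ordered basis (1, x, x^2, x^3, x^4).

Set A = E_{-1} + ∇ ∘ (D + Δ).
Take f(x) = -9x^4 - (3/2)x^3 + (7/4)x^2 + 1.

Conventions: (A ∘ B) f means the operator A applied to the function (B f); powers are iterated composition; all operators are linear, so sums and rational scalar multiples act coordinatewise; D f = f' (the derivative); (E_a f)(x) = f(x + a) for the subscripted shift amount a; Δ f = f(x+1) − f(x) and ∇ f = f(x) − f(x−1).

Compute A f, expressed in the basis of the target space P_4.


E_{-1} f = -9x^4 + (69/2)x^3 - (191/4)x^2 + 28x - 19/4
D f = -36x^3 - (9/2)x^2 + (7/2)x
Δ f = -36x^3 - (117/2)x^2 - 37x - 35/4
(D + Δ) f = -72x^3 - 63x^2 - (67/2)x - 35/4
∇ (D + Δ) f = -216x^2 + 90x - 85/2
(E_{-1} + ∇ ∘ (D + Δ)) f = -9x^4 + (69/2)x^3 - (1055/4)x^2 + 118x - 189/4

the result is g(x) = -9x^4 + (69/2)x^3 - (1055/4)x^2 + 118x - 189/4


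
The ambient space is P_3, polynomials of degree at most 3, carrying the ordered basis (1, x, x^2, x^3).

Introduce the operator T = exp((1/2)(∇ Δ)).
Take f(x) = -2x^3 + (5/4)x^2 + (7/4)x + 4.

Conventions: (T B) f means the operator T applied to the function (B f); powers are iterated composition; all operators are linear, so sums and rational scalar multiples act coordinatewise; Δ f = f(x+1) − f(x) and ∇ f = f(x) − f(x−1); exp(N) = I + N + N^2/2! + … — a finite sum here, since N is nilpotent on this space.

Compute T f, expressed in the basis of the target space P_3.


order-1 term: -6x + 5/4
the series for exp((1/2)(∇ Δ)) f terminates at order 1
exp((1/2)(∇ Δ)) f = -2x^3 + (5/4)x^2 - (17/4)x + 21/4

the image equals g(x) = -2x^3 + (5/4)x^2 - (17/4)x + 21/4


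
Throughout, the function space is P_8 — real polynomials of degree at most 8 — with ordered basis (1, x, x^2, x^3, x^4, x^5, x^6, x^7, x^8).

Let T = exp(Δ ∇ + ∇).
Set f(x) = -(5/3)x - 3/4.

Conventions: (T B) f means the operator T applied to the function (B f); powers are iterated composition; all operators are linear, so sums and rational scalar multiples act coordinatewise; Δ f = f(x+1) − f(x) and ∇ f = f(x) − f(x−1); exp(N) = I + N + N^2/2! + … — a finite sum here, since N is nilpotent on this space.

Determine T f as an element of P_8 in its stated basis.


order-1 term: -5/3
the series for exp(Δ ∇ + ∇) f terminates at order 1
exp(Δ ∇ + ∇) f = -(5/3)x - 29/12

the image equals g(x) = -(5/3)x - 29/12


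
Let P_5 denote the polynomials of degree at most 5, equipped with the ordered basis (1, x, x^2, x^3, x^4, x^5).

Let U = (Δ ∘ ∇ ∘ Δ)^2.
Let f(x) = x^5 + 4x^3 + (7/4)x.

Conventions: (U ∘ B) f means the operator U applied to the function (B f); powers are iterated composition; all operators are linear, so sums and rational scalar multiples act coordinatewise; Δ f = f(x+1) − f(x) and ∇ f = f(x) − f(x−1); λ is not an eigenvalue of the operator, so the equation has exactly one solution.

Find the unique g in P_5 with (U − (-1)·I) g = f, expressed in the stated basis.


g(x) = x^5 + 4x^3 + (7/4)x

write g with unknown coordinates in the stated basis and equate coefficients in (U − (-1)·I) g = f
solving from the highest basis element down gives g = x^5 + 4x^3 + (7/4)x
check: U g = 0
so U g − (-1)·g = x^5 + 4x^3 + (7/4)x = f ✓


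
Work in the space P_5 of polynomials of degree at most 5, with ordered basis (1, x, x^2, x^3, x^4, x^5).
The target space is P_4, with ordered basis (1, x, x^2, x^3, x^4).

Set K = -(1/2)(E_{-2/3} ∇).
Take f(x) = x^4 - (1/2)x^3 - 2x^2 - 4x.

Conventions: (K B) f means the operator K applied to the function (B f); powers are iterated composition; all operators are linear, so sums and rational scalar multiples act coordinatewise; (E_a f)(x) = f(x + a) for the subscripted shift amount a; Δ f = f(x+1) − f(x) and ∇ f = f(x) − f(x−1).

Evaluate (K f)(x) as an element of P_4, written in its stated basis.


∇ f = 4x^3 - (15/2)x^2 + (3/2)x - 7/2
E_{-2/3} ∇ f = 4x^3 - (31/2)x^2 + (101/6)x - 487/54
(-(1/2)(E_{-2/3} ∇)) f = -2x^3 + (31/4)x^2 - (101/12)x + 487/108

the image equals g(x) = -2x^3 + (31/4)x^2 - (101/12)x + 487/108


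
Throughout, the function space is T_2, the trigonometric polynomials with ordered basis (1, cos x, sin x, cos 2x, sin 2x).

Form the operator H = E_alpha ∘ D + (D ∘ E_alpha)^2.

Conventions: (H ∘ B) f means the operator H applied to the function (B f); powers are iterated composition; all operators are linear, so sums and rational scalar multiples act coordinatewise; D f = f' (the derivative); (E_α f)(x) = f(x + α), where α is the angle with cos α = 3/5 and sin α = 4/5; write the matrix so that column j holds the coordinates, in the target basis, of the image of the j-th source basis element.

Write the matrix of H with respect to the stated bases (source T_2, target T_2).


the matrix is [[0, 0, 0, 0, 0]; [0, -13/25, -9/25, 0, 0]; [0, 9/25, -13/25, 0, 0]; [0, 0, 0, 908/625, 994/625]; [0, 0, 0, -994/625, 908/625]] (rows listed top to bottom)

image of 1: 0
image of cos x: -(13/25)cos x + (9/25)sin x
image of sin x: -(9/25)cos x - (13/25)sin x
image of cos 2x: (908/625)cos 2x - (994/625)sin 2x
image of sin 2x: (994/625)cos 2x + (908/625)sin 2x
each image's coordinates form column j of the matrix


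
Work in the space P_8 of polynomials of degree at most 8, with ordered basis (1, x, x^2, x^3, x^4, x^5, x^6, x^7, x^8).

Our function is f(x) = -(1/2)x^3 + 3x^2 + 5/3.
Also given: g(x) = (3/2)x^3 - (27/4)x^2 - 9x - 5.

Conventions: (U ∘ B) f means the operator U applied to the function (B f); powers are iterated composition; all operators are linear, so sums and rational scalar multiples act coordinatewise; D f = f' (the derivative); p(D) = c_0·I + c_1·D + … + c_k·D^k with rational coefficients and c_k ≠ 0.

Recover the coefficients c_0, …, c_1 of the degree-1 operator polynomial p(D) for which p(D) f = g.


c_0 = -3, c_1 = -3/2

D^0 f = -(1/2)x^3 + 3x^2 + 5/3
D^1 f = -(3/2)x^2 + 6x
matching coefficients of g against c_0 f + c_1 Df + … from the top degree down determines the c_i
solution: c_0 = -3, c_1 = -3/2


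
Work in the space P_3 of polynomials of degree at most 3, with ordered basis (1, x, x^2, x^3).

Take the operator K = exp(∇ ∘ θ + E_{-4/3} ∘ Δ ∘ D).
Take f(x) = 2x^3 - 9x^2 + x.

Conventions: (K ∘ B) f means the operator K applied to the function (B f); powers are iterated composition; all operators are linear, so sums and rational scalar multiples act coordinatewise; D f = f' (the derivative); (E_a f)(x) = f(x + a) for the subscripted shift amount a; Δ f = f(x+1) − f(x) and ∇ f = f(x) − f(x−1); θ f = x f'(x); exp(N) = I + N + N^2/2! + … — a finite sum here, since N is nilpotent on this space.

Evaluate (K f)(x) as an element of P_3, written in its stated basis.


the result is g(x) = 2x^3 + 9x^2 - 5x - 12

order-1 term: 18x^2 - 42x - 3
order-2 term: 36x - 21
order-3 term: 12
the series for exp(∇ ∘ θ + E_{-4/3} ∘ Δ ∘ D) f terminates at order 3
exp(∇ ∘ θ + E_{-4/3} ∘ Δ ∘ D) f = 2x^3 + 9x^2 - 5x - 12


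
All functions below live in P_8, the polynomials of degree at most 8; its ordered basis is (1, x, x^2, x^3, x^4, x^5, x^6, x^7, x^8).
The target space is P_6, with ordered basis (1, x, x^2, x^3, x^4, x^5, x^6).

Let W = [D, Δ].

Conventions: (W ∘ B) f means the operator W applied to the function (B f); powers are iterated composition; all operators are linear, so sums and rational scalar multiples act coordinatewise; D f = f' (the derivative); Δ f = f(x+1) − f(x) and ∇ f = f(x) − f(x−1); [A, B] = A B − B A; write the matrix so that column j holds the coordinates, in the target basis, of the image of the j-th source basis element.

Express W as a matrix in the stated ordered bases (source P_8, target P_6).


the matrix is [[0, 0, 0, 0, 0, 0, 0, 0, 0]; [0, 0, 0, 0, 0, 0, 0, 0, 0]; [0, 0, 0, 0, 0, 0, 0, 0, 0]; [0, 0, 0, 0, 0, 0, 0, 0, 0]; [0, 0, 0, 0, 0, 0, 0, 0, 0]; [0, 0, 0, 0, 0, 0, 0, 0, 0]; [0, 0, 0, 0, 0, 0, 0, 0, 0]] (rows listed top to bottom)

image of 1: 0
image of x: 0
image of x^2: 0
image of x^3: 0
image of x^4: 0
image of x^5: 0
image of x^6: 0
image of x^7: 0
image of x^8: 0
each image's coordinates form column j of the matrix


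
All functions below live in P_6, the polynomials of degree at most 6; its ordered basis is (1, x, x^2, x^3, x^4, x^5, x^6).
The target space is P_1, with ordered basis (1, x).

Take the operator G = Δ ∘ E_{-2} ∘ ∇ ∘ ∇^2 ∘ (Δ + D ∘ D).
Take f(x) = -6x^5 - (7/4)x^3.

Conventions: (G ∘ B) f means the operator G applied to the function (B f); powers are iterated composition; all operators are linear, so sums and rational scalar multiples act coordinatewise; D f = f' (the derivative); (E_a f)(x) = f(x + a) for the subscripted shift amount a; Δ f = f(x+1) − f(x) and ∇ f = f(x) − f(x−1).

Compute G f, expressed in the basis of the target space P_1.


Δ f = -30x^4 - 60x^3 - (261/4)x^2 - (141/4)x - 31/4
D f = -30x^4 - (21/4)x^2
D D f = -120x^3 - (21/2)x
(Δ + D ∘ D) f = -30x^4 - 180x^3 - (261/4)x^2 - (183/4)x - 31/4
∇ (Δ + D ∘ D) f = -120x^3 - 360x^2 + (579/2)x - 261/2
∇ ∇ (Δ + D ∘ D) f = -360x^2 - 360x + 1059/2
∇ ∇^2 (Δ + D ∘ D) f = -720x
E_{-2} ∇ ∇^2 (Δ + D ∘ D) f = -720x + 1440
Δ (E_{-2} ∘ ∇ ∘ ∇^2) (Δ + D ∘ D) f = -720

g(x) = -720


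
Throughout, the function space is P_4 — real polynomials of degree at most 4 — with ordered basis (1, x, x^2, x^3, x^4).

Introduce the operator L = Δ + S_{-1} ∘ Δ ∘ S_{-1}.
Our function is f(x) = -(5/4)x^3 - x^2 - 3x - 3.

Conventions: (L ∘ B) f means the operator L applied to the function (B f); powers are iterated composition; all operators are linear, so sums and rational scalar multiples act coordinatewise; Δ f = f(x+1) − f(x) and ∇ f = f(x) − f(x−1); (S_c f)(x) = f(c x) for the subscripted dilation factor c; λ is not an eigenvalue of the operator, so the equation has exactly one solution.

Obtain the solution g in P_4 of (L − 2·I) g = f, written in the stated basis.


write g with unknown coordinates in the stated basis and equate coefficients in (L − 2·I) g = f
solving from the highest basis element down gives g = (5/8)x^3 + (1/2)x^2 + (27/8)x + 2
check: L g = (15/4)x + 1
so L g − 2·g = -(5/4)x^3 - x^2 - 3x - 3 = f ✓

the result is g(x) = (5/8)x^3 + (1/2)x^2 + (27/8)x + 2


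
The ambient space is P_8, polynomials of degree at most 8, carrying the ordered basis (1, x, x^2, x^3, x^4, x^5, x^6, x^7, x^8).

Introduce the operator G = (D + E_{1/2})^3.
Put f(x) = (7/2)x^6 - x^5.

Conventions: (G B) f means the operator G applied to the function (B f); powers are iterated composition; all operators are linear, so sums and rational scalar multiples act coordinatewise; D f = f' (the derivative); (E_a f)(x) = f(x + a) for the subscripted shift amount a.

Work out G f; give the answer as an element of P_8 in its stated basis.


D f = 21x^5 - 5x^4
E_{1/2} f = (7/2)x^6 + (19/2)x^5 + (85/8)x^4 + (25/4)x^3 + (65/32)x^2 + (11/32)x + 3/128
(D + E_{1/2}) f = (7/2)x^6 + (61/2)x^5 + (45/8)x^4 + (25/4)x^3 + (65/32)x^2 + (11/32)x + 3/128
D (D + E_{1/2}) f = 21x^5 + (305/2)x^4 + (45/2)x^3 + (75/4)x^2 + (65/16)x + 11/32
E_{1/2} (D + E_{1/2}) f = (7/2)x^6 + 41x^5 + 95x^4 + (205/2)x^3 + (245/4)x^2 + (321/16)x + 91/32
(D + E_{1/2}) (D + E_{1/2}) f = (7/2)x^6 + 62x^5 + (495/2)x^4 + 125x^3 + 80x^2 + (193/8)x + 51/16
D (D + E_{1/2}) (D + E_{1/2}) f = 21x^5 + 310x^4 + 990x^3 + 375x^2 + 160x + 193/8
E_{1/2} (D + E_{1/2}) (D + E_{1/2}) f = (7/2)x^6 + (145/2)x^5 + (3325/8)x^4 + (3135/4)x^3 + (23025/32)x^2 + (10933/32)x + 8747/128
(D + E_{1/2}) (D + E_{1/2}) (D + E_{1/2}) f = (7/2)x^6 + (187/2)x^5 + (5805/8)x^4 + (7095/4)x^3 + (35025/32)x^2 + (16053/32)x + 11835/128

the result is g(x) = (7/2)x^6 + (187/2)x^5 + (5805/8)x^4 + (7095/4)x^3 + (35025/32)x^2 + (16053/32)x + 11835/128


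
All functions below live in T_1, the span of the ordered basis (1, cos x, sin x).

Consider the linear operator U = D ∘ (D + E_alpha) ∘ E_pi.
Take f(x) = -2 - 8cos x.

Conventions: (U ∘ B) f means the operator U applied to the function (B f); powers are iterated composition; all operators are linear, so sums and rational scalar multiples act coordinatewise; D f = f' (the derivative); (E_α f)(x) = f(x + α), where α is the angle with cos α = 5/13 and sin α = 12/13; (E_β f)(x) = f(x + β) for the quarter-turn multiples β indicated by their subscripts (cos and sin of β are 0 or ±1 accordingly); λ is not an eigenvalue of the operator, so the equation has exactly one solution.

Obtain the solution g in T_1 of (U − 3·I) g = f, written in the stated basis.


the result is g(x) = 2/3 + (112/17)cos x + (40/17)sin x

write g with unknown coordinates in the stated basis and equate coefficients in (U − 3·I) g = f
solving from the highest basis element down gives g = 2/3 + (112/17)cos x + (40/17)sin x
check: U g = (200/17)cos x + (120/17)sin x
so U g − 3·g = -2 - 8cos x = f ✓


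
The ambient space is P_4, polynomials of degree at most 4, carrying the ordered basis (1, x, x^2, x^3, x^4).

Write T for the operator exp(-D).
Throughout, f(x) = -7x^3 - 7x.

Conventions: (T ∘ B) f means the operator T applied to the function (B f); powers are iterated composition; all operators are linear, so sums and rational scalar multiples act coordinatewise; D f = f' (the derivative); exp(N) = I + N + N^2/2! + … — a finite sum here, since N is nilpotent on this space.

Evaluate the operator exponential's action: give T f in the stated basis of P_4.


g(x) = -7x^3 + 21x^2 - 28x + 14

order-1 term: 21x^2 + 7
order-2 term: -21x
order-3 term: 7
the series for exp(-D) f terminates at order 3
exp(-D) f = -7x^3 + 21x^2 - 28x + 14


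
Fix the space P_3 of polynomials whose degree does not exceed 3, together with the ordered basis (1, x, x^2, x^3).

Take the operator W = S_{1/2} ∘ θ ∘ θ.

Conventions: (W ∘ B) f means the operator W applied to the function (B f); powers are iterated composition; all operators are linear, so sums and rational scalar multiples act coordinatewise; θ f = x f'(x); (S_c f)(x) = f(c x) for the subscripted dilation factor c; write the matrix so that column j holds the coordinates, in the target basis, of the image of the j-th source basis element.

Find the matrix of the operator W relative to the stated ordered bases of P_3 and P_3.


image of 1: 0
image of x: (1/2)x
image of x^2: x^2
image of x^3: (9/8)x^3
each image's coordinates form column j of the matrix

the matrix is [[0, 0, 0, 0]; [0, 1/2, 0, 0]; [0, 0, 1, 0]; [0, 0, 0, 9/8]] (rows listed top to bottom)


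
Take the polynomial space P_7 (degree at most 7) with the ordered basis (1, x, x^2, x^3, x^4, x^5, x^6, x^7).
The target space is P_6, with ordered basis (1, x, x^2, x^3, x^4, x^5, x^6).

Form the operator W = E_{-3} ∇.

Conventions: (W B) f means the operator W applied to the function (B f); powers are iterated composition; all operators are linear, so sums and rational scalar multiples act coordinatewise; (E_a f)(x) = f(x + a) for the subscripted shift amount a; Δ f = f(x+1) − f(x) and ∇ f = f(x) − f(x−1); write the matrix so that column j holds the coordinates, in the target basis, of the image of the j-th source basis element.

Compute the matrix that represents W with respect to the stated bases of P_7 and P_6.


the matrix is [[0, 1, -7, 37, -175, 781, -3367, 14197]; [0, 0, 2, -21, 148, -875, 4686, -23569]; [0, 0, 0, 3, -42, 370, -2625, 16401]; [0, 0, 0, 0, 4, -70, 740, -6125]; [0, 0, 0, 0, 0, 5, -105, 1295]; [0, 0, 0, 0, 0, 0, 6, -147]; [0, 0, 0, 0, 0, 0, 0, 7]] (rows listed top to bottom)

image of 1: 0
image of x: 1
image of x^2: 2x - 7
image of x^3: 3x^2 - 21x + 37
image of x^4: 4x^3 - 42x^2 + 148x - 175
image of x^5: 5x^4 - 70x^3 + 370x^2 - 875x + 781
image of x^6: 6x^5 - 105x^4 + 740x^3 - 2625x^2 + 4686x - 3367
image of x^7: 7x^6 - 147x^5 + 1295x^4 - 6125x^3 + 16401x^2 - 23569x + 14197
each image's coordinates form column j of the matrix


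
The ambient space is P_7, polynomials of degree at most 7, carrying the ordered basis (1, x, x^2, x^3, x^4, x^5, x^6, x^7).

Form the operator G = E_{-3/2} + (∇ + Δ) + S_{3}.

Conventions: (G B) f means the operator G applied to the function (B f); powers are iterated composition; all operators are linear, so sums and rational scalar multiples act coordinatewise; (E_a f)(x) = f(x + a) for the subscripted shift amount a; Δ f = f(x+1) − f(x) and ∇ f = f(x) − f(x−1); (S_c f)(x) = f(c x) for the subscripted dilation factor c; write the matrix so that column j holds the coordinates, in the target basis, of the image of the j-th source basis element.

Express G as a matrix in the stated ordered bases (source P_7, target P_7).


image of 1: 2
image of x: 4x + 1/2
image of x^2: 10x^2 + x + 9/4
image of x^3: 28x^3 + (3/2)x^2 + (27/4)x - 11/8
image of x^4: 82x^4 + 2x^3 + (27/2)x^2 - (11/2)x + 81/16
image of x^5: 244x^5 + (5/2)x^4 + (45/2)x^3 - (55/4)x^2 + (405/16)x - 179/32
image of x^6: 730x^6 + 3x^5 + (135/4)x^4 - (55/2)x^3 + (1215/16)x^2 - (537/16)x + 729/64
image of x^7: 2188x^7 + (7/2)x^6 + (189/4)x^5 - (385/8)x^4 + (2835/16)x^3 - (3759/32)x^2 + (5103/64)x - 1931/128
each image's coordinates form column j of the matrix

the matrix is [[2, 1/2, 9/4, -11/8, 81/16, -179/32, 729/64, -1931/128]; [0, 4, 1, 27/4, -11/2, 405/16, -537/16, 5103/64]; [0, 0, 10, 3/2, 27/2, -55/4, 1215/16, -3759/32]; [0, 0, 0, 28, 2, 45/2, -55/2, 2835/16]; [0, 0, 0, 0, 82, 5/2, 135/4, -385/8]; [0, 0, 0, 0, 0, 244, 3, 189/4]; [0, 0, 0, 0, 0, 0, 730, 7/2]; [0, 0, 0, 0, 0, 0, 0, 2188]] (rows listed top to bottom)


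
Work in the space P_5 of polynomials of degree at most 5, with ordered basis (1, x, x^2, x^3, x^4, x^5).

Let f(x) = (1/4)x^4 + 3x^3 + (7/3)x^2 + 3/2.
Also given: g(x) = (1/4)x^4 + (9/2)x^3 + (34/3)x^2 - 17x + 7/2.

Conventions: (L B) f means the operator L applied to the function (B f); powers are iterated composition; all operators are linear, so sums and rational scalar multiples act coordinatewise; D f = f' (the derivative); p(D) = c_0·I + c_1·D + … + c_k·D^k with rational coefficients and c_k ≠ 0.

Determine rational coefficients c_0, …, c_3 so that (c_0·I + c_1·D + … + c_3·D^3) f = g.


D^0 f = (1/4)x^4 + 3x^3 + (7/3)x^2 + 3/2
D^1 f = x^3 + 9x^2 + (14/3)x
D^2 f = 3x^2 + 18x + 14/3
D^3 f = 6x + 18
matching coefficients of g against c_0 f + c_1 Df + … from the top degree down determines the c_i
solution: c_0 = 1, c_1 = 3/2, c_2 = -3/2, c_3 = 1/2

c_0 = 1, c_1 = 3/2, c_2 = -3/2, c_3 = 1/2


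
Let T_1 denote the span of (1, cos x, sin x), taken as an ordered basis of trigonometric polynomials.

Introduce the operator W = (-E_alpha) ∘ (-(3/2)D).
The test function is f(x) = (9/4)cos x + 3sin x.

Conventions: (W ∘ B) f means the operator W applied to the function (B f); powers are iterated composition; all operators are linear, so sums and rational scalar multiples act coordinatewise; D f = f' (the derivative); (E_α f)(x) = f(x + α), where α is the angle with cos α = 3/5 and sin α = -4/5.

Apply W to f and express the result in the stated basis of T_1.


the result is g(x) = (27/5)cos x + (63/40)sin x

D f = 3cos x - (9/4)sin x
(-(3/2)D) f = -(9/2)cos x + (27/8)sin x
E_alpha (-(3/2)D) f = -(27/5)cos x - (63/40)sin x
(-E_alpha) (-(3/2)D) f = (27/5)cos x + (63/40)sin x


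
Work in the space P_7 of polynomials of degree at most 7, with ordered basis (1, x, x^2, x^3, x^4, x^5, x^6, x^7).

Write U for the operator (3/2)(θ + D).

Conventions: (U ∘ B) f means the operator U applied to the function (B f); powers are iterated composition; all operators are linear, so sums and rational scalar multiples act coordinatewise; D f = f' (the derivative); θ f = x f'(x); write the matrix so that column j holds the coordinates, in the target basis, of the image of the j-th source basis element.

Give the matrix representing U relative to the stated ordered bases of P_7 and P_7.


image of 1: 0
image of x: (3/2)x + 3/2
image of x^2: 3x^2 + 3x
image of x^3: (9/2)x^3 + (9/2)x^2
image of x^4: 6x^4 + 6x^3
image of x^5: (15/2)x^5 + (15/2)x^4
image of x^6: 9x^6 + 9x^5
image of x^7: (21/2)x^7 + (21/2)x^6
each image's coordinates form column j of the matrix

the matrix is [[0, 3/2, 0, 0, 0, 0, 0, 0]; [0, 3/2, 3, 0, 0, 0, 0, 0]; [0, 0, 3, 9/2, 0, 0, 0, 0]; [0, 0, 0, 9/2, 6, 0, 0, 0]; [0, 0, 0, 0, 6, 15/2, 0, 0]; [0, 0, 0, 0, 0, 15/2, 9, 0]; [0, 0, 0, 0, 0, 0, 9, 21/2]; [0, 0, 0, 0, 0, 0, 0, 21/2]] (rows listed top to bottom)


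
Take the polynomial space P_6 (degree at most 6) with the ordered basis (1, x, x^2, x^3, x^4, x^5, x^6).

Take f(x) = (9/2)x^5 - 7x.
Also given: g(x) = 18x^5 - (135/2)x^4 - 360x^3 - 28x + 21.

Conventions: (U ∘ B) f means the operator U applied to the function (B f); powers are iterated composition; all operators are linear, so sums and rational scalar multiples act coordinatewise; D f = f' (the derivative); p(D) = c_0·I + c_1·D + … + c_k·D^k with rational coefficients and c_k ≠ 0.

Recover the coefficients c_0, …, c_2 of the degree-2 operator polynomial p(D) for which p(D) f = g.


c_0 = 4, c_1 = -3, c_2 = -4

D^0 f = (9/2)x^5 - 7x
D^1 f = (45/2)x^4 - 7
D^2 f = 90x^3
matching coefficients of g against c_0 f + c_1 Df + … from the top degree down determines the c_i
solution: c_0 = 4, c_1 = -3, c_2 = -4


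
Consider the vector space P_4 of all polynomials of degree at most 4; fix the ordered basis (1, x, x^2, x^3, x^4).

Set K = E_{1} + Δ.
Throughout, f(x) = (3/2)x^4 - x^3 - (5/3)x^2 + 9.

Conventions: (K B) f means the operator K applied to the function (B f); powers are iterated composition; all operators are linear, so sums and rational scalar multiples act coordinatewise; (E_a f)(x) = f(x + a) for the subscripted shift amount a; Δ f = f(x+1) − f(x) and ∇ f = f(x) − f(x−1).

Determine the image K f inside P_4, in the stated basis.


the result is g(x) = (3/2)x^4 + 11x^3 + (31/3)x^2 - (2/3)x + 20/3

E_{1} f = (3/2)x^4 + 5x^3 + (13/3)x^2 - (1/3)x + 47/6
Δ f = 6x^3 + 6x^2 - (1/3)x - 7/6
(E_{1} + Δ) f = (3/2)x^4 + 11x^3 + (31/3)x^2 - (2/3)x + 20/3


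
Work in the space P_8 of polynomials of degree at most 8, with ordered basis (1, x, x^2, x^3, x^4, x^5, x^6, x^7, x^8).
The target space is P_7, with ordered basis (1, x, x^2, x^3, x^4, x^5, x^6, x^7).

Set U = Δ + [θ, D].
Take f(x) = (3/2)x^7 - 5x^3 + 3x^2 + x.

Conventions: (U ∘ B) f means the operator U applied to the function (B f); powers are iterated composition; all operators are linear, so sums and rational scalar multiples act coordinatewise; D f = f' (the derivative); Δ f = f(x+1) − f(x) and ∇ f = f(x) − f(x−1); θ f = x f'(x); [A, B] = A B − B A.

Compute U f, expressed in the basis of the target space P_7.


Δ f = (21/2)x^6 + (63/2)x^5 + (105/2)x^4 + (105/2)x^3 + (33/2)x^2 + (3/2)x + 1/2
D f = (21/2)x^6 - 15x^2 + 6x + 1
θ D f = 63x^6 - 30x^2 + 6x
θ f = (21/2)x^7 - 15x^3 + 6x^2 + x
D θ f = (147/2)x^6 - 45x^2 + 12x + 1
[θ, D] f = -(21/2)x^6 + 15x^2 - 6x - 1
(Δ + [θ, D]) f = (63/2)x^5 + (105/2)x^4 + (105/2)x^3 + (63/2)x^2 - (9/2)x - 1/2

g(x) = (63/2)x^5 + (105/2)x^4 + (105/2)x^3 + (63/2)x^2 - (9/2)x - 1/2


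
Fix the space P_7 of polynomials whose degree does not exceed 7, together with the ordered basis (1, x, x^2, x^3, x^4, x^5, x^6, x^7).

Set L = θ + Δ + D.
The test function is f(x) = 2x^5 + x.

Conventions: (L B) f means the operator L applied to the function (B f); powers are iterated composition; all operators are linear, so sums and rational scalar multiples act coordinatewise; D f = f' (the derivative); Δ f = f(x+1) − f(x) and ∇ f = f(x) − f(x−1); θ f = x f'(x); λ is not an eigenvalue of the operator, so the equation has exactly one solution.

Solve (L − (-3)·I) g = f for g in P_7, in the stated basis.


the result is g(x) = (1/4)x^5 - (5/14)x^4 + (5/84)x^3 - (1/7)x^2 + (11/28)x - 25/126

write g with unknown coordinates in the stated basis and equate coefficients in (L − (-3)·I) g = f
solving from the highest basis element down gives g = (1/4)x^5 - (5/14)x^4 + (5/84)x^3 - (1/7)x^2 + (11/28)x - 25/126
check: L g = (5/4)x^5 + (15/14)x^4 - (5/28)x^3 + (3/7)x^2 - (5/28)x + 25/42
so L g − (-3)·g = 2x^5 + x = f ✓


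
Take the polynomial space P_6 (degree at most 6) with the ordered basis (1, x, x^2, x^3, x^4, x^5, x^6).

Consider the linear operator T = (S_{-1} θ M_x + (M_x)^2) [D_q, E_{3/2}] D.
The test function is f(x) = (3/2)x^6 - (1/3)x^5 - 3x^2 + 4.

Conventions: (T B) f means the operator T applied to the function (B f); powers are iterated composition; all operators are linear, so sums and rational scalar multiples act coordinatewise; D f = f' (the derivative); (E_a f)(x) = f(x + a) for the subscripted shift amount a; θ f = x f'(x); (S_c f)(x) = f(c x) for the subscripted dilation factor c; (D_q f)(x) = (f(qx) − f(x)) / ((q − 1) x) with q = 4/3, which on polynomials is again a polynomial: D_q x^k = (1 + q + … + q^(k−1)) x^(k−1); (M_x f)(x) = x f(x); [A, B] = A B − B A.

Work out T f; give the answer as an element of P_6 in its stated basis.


g(x) = -(499/6)x^5 - (3985/6)x^4 + (3313/6)x^3 - (25973/24)x^2 + (4741/24)x

D f = 9x^5 - (5/3)x^4 - 6x
E_{3/2} D f = 9x^5 + (395/6)x^4 + (385/2)x^3 + (1125/4)x^2 + (3189/16)x + 1629/32
D_q E_{3/2} D f = (781/9)x^4 + (69125/162)x^3 + (14245/18)x^2 + (2625/4)x + 3189/16
D_q D f = (781/9)x^4 - (875/81)x^3 - 6
E_{3/2} D_q D f = (781/9)x^4 + (41299/81)x^3 + (10106/9)x^2 + (13183/12)x + 19049/48
[D_q, E_{3/2}] D f = -(499/6)x^3 - (663/2)x^2 - (1327/3)x - 4741/24
M_x [D_q, E_{3/2}] D f = -(499/6)x^4 - (663/2)x^3 - (1327/3)x^2 - (4741/24)x
θ M_x [D_q, E_{3/2}] D f = -(998/3)x^4 - (1989/2)x^3 - (2654/3)x^2 - (4741/24)x
S_{-1} θ M_x [D_q, E_{3/2}] D f = -(998/3)x^4 + (1989/2)x^3 - (2654/3)x^2 + (4741/24)x
M_x [D_q, E_{3/2}] D f = -(499/6)x^4 - (663/2)x^3 - (1327/3)x^2 - (4741/24)x
M_x M_x [D_q, E_{3/2}] D f = -(499/6)x^5 - (663/2)x^4 - (1327/3)x^3 - (4741/24)x^2
(S_{-1} θ M_x + (M_x)^2) [D_q, E_{3/2}] D f = -(499/6)x^5 - (3985/6)x^4 + (3313/6)x^3 - (25973/24)x^2 + (4741/24)x
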